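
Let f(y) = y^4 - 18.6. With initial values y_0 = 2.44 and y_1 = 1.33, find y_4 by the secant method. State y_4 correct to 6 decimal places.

2.048609

Secant update: y_(k+1) = y_k − f(y_k)·(y_k − y_(k-1))/(f(y_k) − f(y_(k-1))).
f(y_0) = 16.845353, f(y_1) = -15.470993
y_2 = 1.330000 - (-15.470993)·(1.330000 - 2.440000)/(-15.470993 - (16.845353)) = 1.861397; f(y_2) = -6.595175
y_3 = 1.861397 - (-6.595175)·(1.861397 - 1.330000)/(-6.595175 - (-15.470993)) = 2.256251; f(y_3) = 7.314910
y_4 = 2.256251 - (7.314910)·(2.256251 - 1.861397)/(7.314910 - (-6.595175)) = 2.048609; f(y_4) = -0.986891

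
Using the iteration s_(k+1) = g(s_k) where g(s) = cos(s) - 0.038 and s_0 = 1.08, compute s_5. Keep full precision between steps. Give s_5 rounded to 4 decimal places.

s_1 = g(1.080000) = 0.433328
s_2 = g(0.433328) = 0.869573
s_3 = g(0.869573) = 0.607153
s_4 = g(0.607153) = 0.783276
s_5 = g(0.783276) = 0.670606

0.6706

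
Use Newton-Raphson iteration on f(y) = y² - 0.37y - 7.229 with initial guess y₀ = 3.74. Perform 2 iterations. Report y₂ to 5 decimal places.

f'(y) = 2y - 0.37
y_0 = 3.740000: f = 5.374800, f' = 7.110000 → y_1 = 3.740000 - (5.374800)/(7.110000) = 2.984051
y_1 = 2.984051: f = 0.571459, f' = 5.598101 → y_2 = 2.984051 - (0.571459)/(5.598101) = 2.881970

2.88197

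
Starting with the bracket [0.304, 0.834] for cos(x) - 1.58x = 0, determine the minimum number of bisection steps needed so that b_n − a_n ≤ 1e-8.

26

Initial width b − a = 0.834 − 0.304 = 0.530000.
After n steps the width is (b−a)/2^n; need (b−a)/2^n ≤ 1e-8.
So n ≥ log₂(0.530000/1e-8) = log₂(53000000.0000) ≈ 25.6595.
Hence n = 26.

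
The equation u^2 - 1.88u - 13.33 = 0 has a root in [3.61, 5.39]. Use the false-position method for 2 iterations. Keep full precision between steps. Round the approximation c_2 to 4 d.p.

f(3.610000) = -7.084700, f(5.390000) = 5.588900
step 1: c = 4.605042, f(c) = -0.781066 < 0 → new bracket [4.605042, 5.390000]
step 2: c = 4.701291, f(c) = -0.066288 < 0 → new bracket [4.701291, 5.390000]

4.7013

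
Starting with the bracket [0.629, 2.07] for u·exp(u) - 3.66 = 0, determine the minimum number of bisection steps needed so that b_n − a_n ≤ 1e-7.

24

Initial width b − a = 2.07 − 0.629 = 1.441000.
After n steps the width is (b−a)/2^n; need (b−a)/2^n ≤ 1e-7.
So n ≥ log₂(1.441000/1e-7) = log₂(14410000.0000) ≈ 23.7806.
Hence n = 24.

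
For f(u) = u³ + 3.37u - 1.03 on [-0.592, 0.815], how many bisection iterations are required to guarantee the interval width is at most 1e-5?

18

Initial width b − a = 0.815 − -0.592 = 1.407000.
After n steps the width is (b−a)/2^n; need (b−a)/2^n ≤ 1e-5.
So n ≥ log₂(1.407000/1e-5) = log₂(140700.0000) ≈ 17.1023.
Hence n = 18.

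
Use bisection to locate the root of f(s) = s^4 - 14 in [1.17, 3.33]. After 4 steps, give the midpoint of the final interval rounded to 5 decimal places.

f(1.170000) = -12.126113, f(3.330000) = 108.963703 (opposite signs)
step 1: m = 2.250000, f(m) = 11.628906 > 0 → root in [1.170000, 2.250000]
step 2: m = 1.710000, f(m) = -5.449639 < 0 → root in [1.710000, 2.250000]
step 3: m = 1.980000, f(m) = 1.369536 > 0 → root in [1.710000, 1.980000]
step 4: m = 1.845000, f(m) = -2.412614 < 0 → root in [1.845000, 1.980000]
Midpoint of [1.845000, 1.980000] = 1.912500

1.91250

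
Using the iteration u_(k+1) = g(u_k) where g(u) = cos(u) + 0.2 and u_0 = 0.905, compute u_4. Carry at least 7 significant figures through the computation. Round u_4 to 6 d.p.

u_1 = g(0.905000) = 0.817686
u_2 = g(0.817686) = 0.883912
u_3 = g(0.883912) = 0.834131
u_4 = g(0.834131) = 0.871821

0.871821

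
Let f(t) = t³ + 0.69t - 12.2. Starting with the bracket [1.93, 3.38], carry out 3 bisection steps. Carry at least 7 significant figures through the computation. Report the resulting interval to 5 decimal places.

[2.11125, 2.29250]

f(1.930000) = -3.679243, f(3.380000) = 28.746672 (opposite signs)
step 1: m = 2.655000, f(m) = 8.347111 > 0 → root in [1.930000, 2.655000]
step 2: m = 2.292500, f(m) = 1.430188 > 0 → root in [1.930000, 2.292500]
step 3: m = 2.111250, f(m) = -1.332601 < 0 → root in [2.111250, 2.292500]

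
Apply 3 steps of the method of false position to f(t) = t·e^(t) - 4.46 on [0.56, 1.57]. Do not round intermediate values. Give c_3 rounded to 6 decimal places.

1.255031

f(0.560000) = -3.479623, f(1.570000) = 3.086438
step 1: c = 1.095240, f(c) = -1.185341 < 0 → new bracket [1.095240, 1.570000]
step 2: c = 1.226977, f(c) = -0.274898 < 0 → new bracket [1.226977, 1.570000]
step 3: c = 1.255031, f(c) = -0.057421 < 0 → new bracket [1.255031, 1.570000]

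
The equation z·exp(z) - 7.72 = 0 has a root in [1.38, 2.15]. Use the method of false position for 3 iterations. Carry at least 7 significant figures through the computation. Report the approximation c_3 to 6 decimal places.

1.575715

f(1.380000) = -2.234636, f(2.150000) = 10.737446
step 1: c = 1.512644, f(c) = -0.854539 < 0 → new bracket [1.512644, 2.150000]
step 2: c = 1.559629, f(c) = -0.300761 < 0 → new bracket [1.559629, 2.150000]
step 3: c = 1.575715, f(c) = -0.102687 < 0 → new bracket [1.575715, 2.150000]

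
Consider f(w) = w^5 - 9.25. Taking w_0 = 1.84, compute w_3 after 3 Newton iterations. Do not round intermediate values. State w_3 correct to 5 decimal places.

Newton update: w ← w − f(w)/f'(w).
f'(w) = 5w^4
w_0 = 1.840000: f = 11.840609, f' = 57.311437 → w_1 = 1.840000 - (11.840609)/(57.311437) = 1.633399
w_1 = 1.633399: f = 2.376827, f' = 35.590901 → w_2 = 1.633399 - (2.376827)/(35.590901) = 1.566617
w_2 = 1.566617: f = 0.186569, f' = 30.117666 → w_3 = 1.566617 - (0.186569)/(30.117666) = 1.560422

1.56042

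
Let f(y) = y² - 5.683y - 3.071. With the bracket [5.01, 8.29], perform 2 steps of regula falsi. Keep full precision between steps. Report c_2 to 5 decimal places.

6.09912

f(5.010000) = -6.442730, f(8.290000) = 18.541030
step 1: c = 5.855836, f(c) = -2.058903 < 0 → new bracket [5.855836, 8.290000]
step 2: c = 6.099123, f(c) = -0.533013 < 0 → new bracket [6.099123, 8.290000]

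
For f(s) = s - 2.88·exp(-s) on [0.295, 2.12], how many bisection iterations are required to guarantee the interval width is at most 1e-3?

Initial width b − a = 2.12 − 0.295 = 1.825000.
After n steps the width is (b−a)/2^n; need (b−a)/2^n ≤ 1e-3.
So n ≥ log₂(1.825000/1e-3) = log₂(1825.0000) ≈ 10.8337.
Hence n = 11.

11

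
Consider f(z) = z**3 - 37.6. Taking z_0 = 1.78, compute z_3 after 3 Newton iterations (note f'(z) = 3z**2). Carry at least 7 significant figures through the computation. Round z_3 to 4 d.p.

z_0 = 1.780000: f = -31.960248, f' = 9.505200 → z_1 = 1.780000 - (-31.960248)/(9.505200) = 5.142396
z_1 = 5.142396: f = 98.386749, f' = 79.332715 → z_2 = 5.142396 - (98.386749)/(79.332715) = 3.902217
z_2 = 3.902217: f = 21.820237, f' = 45.681902 → z_3 = 3.902217 - (21.820237)/(45.681902) = 3.424561

3.4246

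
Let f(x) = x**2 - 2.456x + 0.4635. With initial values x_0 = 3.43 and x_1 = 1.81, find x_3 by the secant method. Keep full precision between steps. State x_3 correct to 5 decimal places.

2.30789

f(x_0) = 3.804320, f(x_1) = -0.705760
x_2 = 1.810000 - (-0.705760)·(1.810000 - 3.430000)/(-0.705760 - (3.804320)) = 2.063506; f(x_2) = -0.346414
x_3 = 2.063506 - (-0.346414)·(2.063506 - 1.810000)/(-0.346414 - (-0.705760)) = 2.307889; f(x_3) = 0.121675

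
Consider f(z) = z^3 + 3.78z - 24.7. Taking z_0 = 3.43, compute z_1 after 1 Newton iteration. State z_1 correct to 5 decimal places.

f'(z) = 3z^2 + 3.78
z_0 = 3.430000: f = 28.619007, f' = 39.074700 → z_1 = 3.430000 - (28.619007)/(39.074700) = 2.697582

2.69758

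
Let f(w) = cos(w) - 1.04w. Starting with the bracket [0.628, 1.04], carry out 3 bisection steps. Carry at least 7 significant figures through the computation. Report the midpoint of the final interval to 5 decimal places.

0.70525

f(0.628000) = 0.156084, f(1.040000) = -0.575380 (opposite signs)
step 1: m = 0.834000, f(m) = -0.195441 < 0 → root in [0.628000, 0.834000]
step 2: m = 0.731000, f(m) = -0.015733 < 0 → root in [0.628000, 0.731000]
step 3: m = 0.679500, f(m) = 0.071207 > 0 → root in [0.679500, 0.731000]
Midpoint of [0.679500, 0.731000] = 0.705250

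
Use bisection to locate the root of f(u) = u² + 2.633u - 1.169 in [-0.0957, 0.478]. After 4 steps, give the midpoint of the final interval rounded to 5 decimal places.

0.38836

f(-0.095700) = -1.411820, f(0.478000) = 0.318058 (opposite signs)
step 1: m = 0.191150, f(m) = -0.629164 < 0 → root in [0.191150, 0.478000]
step 2: m = 0.334575, f(m) = -0.176124 < 0 → root in [0.334575, 0.478000]
step 3: m = 0.406287, f(m) = 0.065825 > 0 → root in [0.334575, 0.406287]
step 4: m = 0.370431, f(m) = -0.056435 < 0 → root in [0.370431, 0.406287]
Midpoint of [0.370431, 0.406287] = 0.388359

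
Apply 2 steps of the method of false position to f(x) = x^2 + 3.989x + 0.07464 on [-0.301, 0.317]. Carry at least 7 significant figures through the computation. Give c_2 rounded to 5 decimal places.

f(-0.301000) = -1.035448, f(0.317000) = 1.439642
step 1: c = -0.042461, f(c) = -0.092935 < 0 → new bracket [-0.042461, 0.317000]
step 2: c = -0.020664, f(c) = -0.007360 < 0 → new bracket [-0.020664, 0.317000]

-0.02066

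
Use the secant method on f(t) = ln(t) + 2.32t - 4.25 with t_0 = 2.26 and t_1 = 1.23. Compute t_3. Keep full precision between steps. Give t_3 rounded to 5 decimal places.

1.62358

f(t_0) = 1.808565, f(t_1) = -1.189386
t_2 = 1.230000 - (-1.189386)·(1.230000 - 2.260000)/(-1.189386 - (1.808565)) = 1.638635; f(t_2) = 0.045497
t_3 = 1.638635 - (0.045497)·(1.638635 - 1.230000)/(0.045497 - (-1.189386)) = 1.623580; f(t_3) = 0.001338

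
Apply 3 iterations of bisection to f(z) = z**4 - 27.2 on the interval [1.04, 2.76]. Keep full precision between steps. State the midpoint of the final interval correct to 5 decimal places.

f(1.040000) = -26.030141, f(2.760000) = 30.827830 (opposite signs)
step 1: m = 1.900000, f(m) = -14.167900 < 0 → root in [1.900000, 2.760000]
step 2: m = 2.330000, f(m) = 2.272955 > 0 → root in [1.900000, 2.330000]
step 3: m = 2.115000, f(m) = -7.190258 < 0 → root in [2.115000, 2.330000]
Midpoint of [2.115000, 2.330000] = 2.222500

2.22250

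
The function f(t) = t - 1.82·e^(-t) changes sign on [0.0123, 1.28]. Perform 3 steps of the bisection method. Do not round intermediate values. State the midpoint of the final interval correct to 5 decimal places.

f(0.012300) = -1.785451, f(1.280000) = 0.773972 (opposite signs)
step 1: m = 0.646150, f(m) = -0.307638 < 0 → root in [0.646150, 1.280000]
step 2: m = 0.963075, f(m) = 0.268350 > 0 → root in [0.646150, 0.963075]
step 3: m = 0.804612, f(m) = -0.009403 < 0 → root in [0.804612, 0.963075]
Midpoint of [0.804612, 0.963075] = 0.883844

0.88384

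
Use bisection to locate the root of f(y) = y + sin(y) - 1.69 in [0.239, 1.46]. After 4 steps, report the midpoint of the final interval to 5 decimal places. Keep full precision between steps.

f(0.239000) = -1.214269, f(1.460000) = 0.763868 (opposite signs)
step 1: m = 0.849500, f(m) = -0.089550 < 0 → root in [0.849500, 1.460000]
step 2: m = 1.154750, f(m) = 0.379444 > 0 → root in [0.849500, 1.154750]
step 3: m = 1.002125, f(m) = 0.154742 > 0 → root in [0.849500, 1.002125]
step 4: m = 0.925812, f(m) = 0.034922 > 0 → root in [0.849500, 0.925812]
Midpoint of [0.849500, 0.925812] = 0.887656

0.88766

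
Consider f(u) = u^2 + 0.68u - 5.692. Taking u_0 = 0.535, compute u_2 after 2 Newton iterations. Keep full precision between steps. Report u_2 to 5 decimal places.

f'(u) = 2u + 0.68
u_0 = 0.535000: f = -5.041975, f' = 1.750000 → u_1 = 0.535000 - (-5.041975)/(1.750000) = 3.416129
u_1 = 3.416129: f = 8.300902, f' = 7.512257 → u_2 = 3.416129 - (8.300902)/(7.512257) = 2.311148

2.31115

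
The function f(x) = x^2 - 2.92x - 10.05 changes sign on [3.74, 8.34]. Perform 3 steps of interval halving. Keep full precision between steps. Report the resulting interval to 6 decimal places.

f(3.740000) = -6.983200, f(8.340000) = 35.152800 (opposite signs)
step 1: m = 6.040000, f(m) = 8.794800 > 0 → root in [3.740000, 6.040000]
step 2: m = 4.890000, f(m) = -0.416700 < 0 → root in [4.890000, 6.040000]
step 3: m = 5.465000, f(m) = 3.858425 > 0 → root in [4.890000, 5.465000]

[4.890000, 5.465000]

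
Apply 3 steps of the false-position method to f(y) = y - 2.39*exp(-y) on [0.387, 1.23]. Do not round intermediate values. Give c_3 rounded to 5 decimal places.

0.93746

f(0.387000) = -1.236028, f(1.230000) = 0.531421
step 1: c = 0.976534, f(c) = 0.076427 > 0 → new bracket [0.387000, 0.976534]
step 2: c = 0.942205, f(c) = 0.010660 > 0 → new bracket [0.387000, 0.942205]
step 3: c = 0.937457, f(c) = 0.001480 > 0 → new bracket [0.387000, 0.937457]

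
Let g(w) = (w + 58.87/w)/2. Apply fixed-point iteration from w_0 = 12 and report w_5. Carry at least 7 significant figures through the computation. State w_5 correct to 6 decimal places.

w_1 = g(12.000000) = 8.452917
w_2 = g(8.452917) = 7.708688
w_3 = g(7.708688) = 7.672763
w_4 = g(7.672763) = 7.672679
w_5 = g(7.672679) = 7.672679

7.672679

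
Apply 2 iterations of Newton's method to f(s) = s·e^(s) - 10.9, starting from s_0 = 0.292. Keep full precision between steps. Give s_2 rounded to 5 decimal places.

Newton update: s ← s − f(s)/f'(s).
f'(s) = (s + 1)·e^(s)
s_0 = 0.292000: f = -10.508982, f' = 1.730121 → s_1 = 0.292000 - (-10.508982)/(1.730121) = 6.366131
s_1 = 6.366131: f = 3692.930075, f' = 4285.632456 → s_2 = 6.366131 - (3692.930075)/(4285.632456) = 5.504431

5.50443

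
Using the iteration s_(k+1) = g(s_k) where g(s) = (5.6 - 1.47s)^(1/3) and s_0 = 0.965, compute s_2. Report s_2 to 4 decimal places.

1.4785

s_1 = g(0.965000) = 1.611050
s_2 = g(1.611050) = 1.478471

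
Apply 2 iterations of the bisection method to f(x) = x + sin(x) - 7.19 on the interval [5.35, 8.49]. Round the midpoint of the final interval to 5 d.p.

f(5.350000) = -2.643520, f(8.490000) = 2.104467 (opposite signs)
step 1: m = 6.920000, f(m) = 0.324637 > 0 → root in [5.350000, 6.920000]
step 2: m = 6.135000, f(m) = -1.202644 < 0 → root in [6.135000, 6.920000]
Midpoint of [6.135000, 6.920000] = 6.527500

6.52750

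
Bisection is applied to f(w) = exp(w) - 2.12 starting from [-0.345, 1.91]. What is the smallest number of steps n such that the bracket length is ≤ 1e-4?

15

Initial width b − a = 1.91 − -0.345 = 2.255000.
After n steps the width is (b−a)/2^n; need (b−a)/2^n ≤ 1e-4.
So n ≥ log₂(2.255000/1e-4) = log₂(22550.0000) ≈ 14.4608.
Hence n = 15.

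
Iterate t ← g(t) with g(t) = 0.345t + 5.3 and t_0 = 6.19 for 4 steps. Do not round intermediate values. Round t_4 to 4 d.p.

8.0647

t_1 = g(6.190000) = 7.435550
t_2 = g(7.435550) = 7.865265
t_3 = g(7.865265) = 8.013516
t_4 = g(8.013516) = 8.064663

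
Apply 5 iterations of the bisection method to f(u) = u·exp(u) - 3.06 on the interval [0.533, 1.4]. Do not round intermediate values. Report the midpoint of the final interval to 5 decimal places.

1.06133

f(0.533000) = -2.151748, f(1.400000) = 2.617280 (opposite signs)
step 1: m = 0.966500, f(m) = -0.519335 < 0 → root in [0.966500, 1.400000]
step 2: m = 1.183250, f(m) = 0.803274 > 0 → root in [0.966500, 1.183250]
step 3: m = 1.074875, f(m) = 0.088982 > 0 → root in [0.966500, 1.074875]
step 4: m = 1.020687, f(m) = -0.227488 < 0 → root in [1.020687, 1.074875]
step 5: m = 1.047781, f(m) = -0.072443 < 0 → root in [1.047781, 1.074875]
Midpoint of [1.047781, 1.074875] = 1.061328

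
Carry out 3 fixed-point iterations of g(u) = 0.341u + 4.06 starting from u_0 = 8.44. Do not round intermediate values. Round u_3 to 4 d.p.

u_1 = g(8.440000) = 6.938040
u_2 = g(6.938040) = 6.425872
u_3 = g(6.425872) = 6.251222

6.2512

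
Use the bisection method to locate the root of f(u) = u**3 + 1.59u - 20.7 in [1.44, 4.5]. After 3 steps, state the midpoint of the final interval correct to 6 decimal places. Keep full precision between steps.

2.396250

f(1.440000) = -15.424416, f(4.500000) = 77.580000 (opposite signs)
step 1: m = 2.970000, f(m) = 10.220373 > 0 → root in [1.440000, 2.970000]
step 2: m = 2.205000, f(m) = -6.473285 < 0 → root in [2.205000, 2.970000]
step 3: m = 2.587500, f(m) = 0.737842 > 0 → root in [2.205000, 2.587500]
Midpoint of [2.205000, 2.587500] = 2.396250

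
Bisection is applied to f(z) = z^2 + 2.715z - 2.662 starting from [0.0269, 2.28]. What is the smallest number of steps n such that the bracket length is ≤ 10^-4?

15

Initial width b − a = 2.28 − 0.0269 = 2.253100.
After n steps the width is (b−a)/2^n; need (b−a)/2^n ≤ 10^-4.
So n ≥ log₂(2.253100/10^-4) = log₂(22531.0000) ≈ 14.4596.
Hence n = 15.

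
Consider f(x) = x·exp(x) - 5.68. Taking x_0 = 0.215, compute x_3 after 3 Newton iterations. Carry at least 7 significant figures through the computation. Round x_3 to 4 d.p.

f'(x) = (x + 1)·exp(x)
x_0 = 0.215000: f = -5.413430, f' = 1.506432 → x_1 = 0.215000 - (-5.413430)/(1.506432) = 3.808544
x_1 = 3.808544: f = 166.027142, f' = 216.791868 → x_2 = 3.808544 - (166.027142)/(216.791868) = 3.042707
x_2 = 3.042707: f = 58.100947, f' = 84.742856 → x_3 = 3.042707 - (58.100947)/(84.742856) = 2.357092

2.3571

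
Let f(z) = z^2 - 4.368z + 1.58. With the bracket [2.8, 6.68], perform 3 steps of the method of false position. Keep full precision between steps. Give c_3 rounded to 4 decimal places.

False-position update: c = (a·f(b) − b·f(a))/(f(b) − f(a)); replace the endpoint whose sign matches f(c).
f(2.800000) = -2.810400, f(6.680000) = 17.024160
step 1: c = 3.349765, f(c) = -1.830847 < 0 → new bracket [3.349765, 6.680000]
step 2: c = 3.673136, f(c) = -0.972331 < 0 → new bracket [3.673136, 6.680000]
step 3: c = 3.835593, f(c) = -0.462096 < 0 → new bracket [3.835593, 6.680000]

3.8356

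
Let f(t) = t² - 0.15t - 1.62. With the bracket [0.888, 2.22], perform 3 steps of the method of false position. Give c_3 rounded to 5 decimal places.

f(0.888000) = -0.964656, f(2.220000) = 2.975400
step 1: c = 1.214118, f(c) = -0.328036 < 0 → new bracket [1.214118, 2.220000]
step 2: c = 1.314003, f(c) = -0.090496 < 0 → new bracket [1.314003, 2.220000]
step 3: c = 1.340746, f(c) = -0.023513 < 0 → new bracket [1.340746, 2.220000]

1.34075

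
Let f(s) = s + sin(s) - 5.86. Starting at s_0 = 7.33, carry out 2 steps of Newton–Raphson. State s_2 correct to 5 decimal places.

Newton update: s ← s − f(s)/f'(s).
f'(s) = 1 + cos(s)
s_0 = 7.330000: f = 2.335834, f' = 1.500332 → s_1 = 7.330000 - (2.335834)/(1.500332) = 5.773121
s_1 = 5.773121: f = -0.575111, f' = 1.872713 → s_2 = 5.773121 - (-0.575111)/(1.872713) = 6.080222

6.08022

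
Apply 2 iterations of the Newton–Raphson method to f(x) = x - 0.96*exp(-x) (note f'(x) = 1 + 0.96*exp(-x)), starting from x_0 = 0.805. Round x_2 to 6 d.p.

Newton update: x ← x − f(x)/f'(x).
x_0 = 0.805000: f = 0.375796, f' = 1.429204 → x_1 = 0.805000 - (0.375796)/(1.429204) = 0.542060
x_1 = 0.542060: f = -0.016228, f' = 1.558287 → x_2 = 0.542060 - (-0.016228)/(1.558287) = 0.552473

0.552473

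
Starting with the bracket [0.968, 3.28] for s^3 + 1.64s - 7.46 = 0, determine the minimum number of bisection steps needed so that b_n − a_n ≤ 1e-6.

Initial width b − a = 3.28 − 0.968 = 2.312000.
After n steps the width is (b−a)/2^n; need (b−a)/2^n ≤ 1e-6.
So n ≥ log₂(2.312000/1e-6) = log₂(2312000.0000) ≈ 21.1407.
Hence n = 22.

22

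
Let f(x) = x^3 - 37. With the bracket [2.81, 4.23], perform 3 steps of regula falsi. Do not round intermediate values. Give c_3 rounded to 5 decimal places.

3.32540

f(2.810000) = -14.811959, f(4.230000) = 38.686967
step 1: c = 3.203148, f(c) = -4.135206 < 0 → new bracket [3.203148, 4.230000]
step 2: c = 3.302308, f(c) = -0.987554 < 0 → new bracket [3.302308, 4.230000]
step 3: c = 3.325399, f(c) = -0.226803 < 0 → new bracket [3.325399, 4.230000]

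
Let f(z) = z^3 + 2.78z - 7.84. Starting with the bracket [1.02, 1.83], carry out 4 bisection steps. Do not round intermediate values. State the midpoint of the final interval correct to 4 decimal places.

f(1.020000) = -3.943192, f(1.830000) = 3.375887 (opposite signs)
step 1: m = 1.425000, f(m) = -0.984859 < 0 → root in [1.425000, 1.830000]
step 2: m = 1.627500, f(m) = 0.995301 > 0 → root in [1.425000, 1.627500]
step 3: m = 1.526250, f(m) = -0.041719 < 0 → root in [1.526250, 1.627500]
step 4: m = 1.576875, f(m) = 0.464667 > 0 → root in [1.526250, 1.576875]
Midpoint of [1.526250, 1.576875] = 1.551563

1.5516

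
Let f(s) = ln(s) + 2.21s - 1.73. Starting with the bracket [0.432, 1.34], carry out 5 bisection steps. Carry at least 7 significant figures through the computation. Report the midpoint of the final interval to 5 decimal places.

0.84344

f(0.432000) = -1.614610, f(1.340000) = 1.524070 (opposite signs)
step 1: m = 0.886000, f(m) = 0.107022 > 0 → root in [0.432000, 0.886000]
step 2: m = 0.659000, f(m) = -0.690642 < 0 → root in [0.659000, 0.886000]
step 3: m = 0.772500, f(m) = -0.280898 < 0 → root in [0.772500, 0.886000]
step 4: m = 0.829250, f(m) = -0.084591 < 0 → root in [0.829250, 0.886000]
step 5: m = 0.857625, f(m) = 0.011763 > 0 → root in [0.829250, 0.857625]
Midpoint of [0.829250, 0.857625] = 0.843438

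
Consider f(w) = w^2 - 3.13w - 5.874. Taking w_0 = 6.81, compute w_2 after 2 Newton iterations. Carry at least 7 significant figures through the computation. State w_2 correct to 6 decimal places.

f'(w) = 2w - 3.13
w_0 = 6.810000: f = 19.186800, f' = 10.490000 → w_1 = 6.810000 - (19.186800)/(10.490000) = 4.980944
w_1 = 4.980944: f = 3.345447, f' = 6.831888 → w_2 = 4.980944 - (3.345447)/(6.831888) = 4.491263

4.491263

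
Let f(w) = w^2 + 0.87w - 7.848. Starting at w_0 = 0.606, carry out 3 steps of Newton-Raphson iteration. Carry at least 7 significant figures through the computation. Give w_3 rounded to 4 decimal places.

2.4120

Newton update: w ← w − f(w)/f'(w).
f'(w) = 2w + 0.87
w_0 = 0.606000: f = -6.953544, f' = 2.082000 → w_1 = 0.606000 - (-6.953544)/(2.082000) = 3.945839
w_1 = 3.945839: f = 11.154522, f' = 8.761677 → w_2 = 3.945839 - (11.154522)/(8.761677) = 2.672735
w_2 = 2.672735: f = 1.620793, f' = 6.215470 → w_3 = 2.672735 - (1.620793)/(6.215470) = 2.411968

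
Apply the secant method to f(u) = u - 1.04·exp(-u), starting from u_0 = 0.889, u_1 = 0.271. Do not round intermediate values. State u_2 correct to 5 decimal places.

Secant update: u_(k+1) = u_k − f(u_k)·(u_k − u_(k-1))/(f(u_k) − f(u_(k-1))).
f(u_0) = 0.461491, f(u_1) = -0.522121
u_2 = 0.271000 - (-0.522121)·(0.271000 - 0.889000)/(-0.522121 - (0.461491)) = 0.599047; f(u_2) = 0.027739

0.59905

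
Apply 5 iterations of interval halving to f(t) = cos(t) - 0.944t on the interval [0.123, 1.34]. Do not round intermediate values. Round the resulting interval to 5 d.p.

[0.73150, 0.76953]

f(0.123000) = 0.876333, f(1.340000) = -1.036207 (opposite signs)
step 1: m = 0.731500, f(m) = 0.053637 > 0 → root in [0.731500, 1.340000]
step 2: m = 1.035750, f(m) = -0.467867 < 0 → root in [0.731500, 1.035750]
step 3: m = 0.883625, f(m) = -0.199789 < 0 → root in [0.731500, 0.883625]
step 4: m = 0.807563, f(m) = -0.071077 < 0 → root in [0.731500, 0.807563]
step 5: m = 0.769531, f(m) = -0.008201 < 0 → root in [0.731500, 0.769531]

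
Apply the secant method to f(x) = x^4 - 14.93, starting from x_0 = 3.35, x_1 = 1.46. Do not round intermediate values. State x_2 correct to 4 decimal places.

f(x_0) = 111.014506, f(x_1) = -10.386281
x_2 = 1.460000 - (-10.386281)·(1.460000 - 3.350000)/(-10.386281 - (111.014506)) = 1.621696; f(x_2) = -8.013630

1.6217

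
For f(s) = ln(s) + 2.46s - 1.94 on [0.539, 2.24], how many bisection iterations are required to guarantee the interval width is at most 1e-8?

28

Initial width b − a = 2.24 − 0.539 = 1.701000.
After n steps the width is (b−a)/2^n; need (b−a)/2^n ≤ 1e-8.
So n ≥ log₂(1.701000/1e-8) = log₂(170100000.0000) ≈ 27.3418.
Hence n = 28.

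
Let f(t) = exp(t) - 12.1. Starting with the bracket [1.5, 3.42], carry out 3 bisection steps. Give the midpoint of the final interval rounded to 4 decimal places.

f(1.500000) = -7.618311, f(3.420000) = 18.469415 (opposite signs)
step 1: m = 2.460000, f(m) = -0.395188 < 0 → root in [2.460000, 3.420000]
step 2: m = 2.940000, f(m) = 6.815846 > 0 → root in [2.460000, 2.940000]
step 3: m = 2.700000, f(m) = 2.779732 > 0 → root in [2.460000, 2.700000]
Midpoint of [2.460000, 2.700000] = 2.580000

2.5800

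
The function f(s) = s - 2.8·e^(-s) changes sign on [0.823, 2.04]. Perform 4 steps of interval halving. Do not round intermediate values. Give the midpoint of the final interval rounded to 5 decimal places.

1.01316

f(0.823000) = -0.406515, f(2.040000) = 1.675920 (opposite signs)
step 1: m = 1.431500, f(m) = 0.762439 > 0 → root in [0.823000, 1.431500]
step 2: m = 1.127250, f(m) = 0.220266 > 0 → root in [0.823000, 1.127250]
step 3: m = 0.975125, f(m) = -0.080882 < 0 → root in [0.975125, 1.127250]
step 4: m = 1.051188, f(m) = 0.072525 > 0 → root in [0.975125, 1.051188]
Midpoint of [0.975125, 1.051188] = 1.013156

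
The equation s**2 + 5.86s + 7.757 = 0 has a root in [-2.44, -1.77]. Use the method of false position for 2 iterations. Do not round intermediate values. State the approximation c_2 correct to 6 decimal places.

-2.028045

False-position update: c = (a·f(b) − b·f(a))/(f(b) − f(a)); replace the endpoint whose sign matches f(c).
f(-2.440000) = -0.587800, f(-1.770000) = 0.517700
step 1: c = -2.083758, f(c) = -0.111774 < 0 → new bracket [-2.083758, -1.770000]
step 2: c = -2.028045, f(c) = -0.014376 < 0 → new bracket [-2.028045, -1.770000]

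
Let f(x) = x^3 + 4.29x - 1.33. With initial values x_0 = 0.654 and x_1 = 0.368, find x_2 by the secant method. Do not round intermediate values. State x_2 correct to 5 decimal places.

0.30939

f(x_0) = 1.755386, f(x_1) = 0.298556
x_2 = 0.368000 - (0.298556)·(0.368000 - 0.654000)/(0.298556 - (1.755386)) = 0.309388; f(x_2) = 0.026892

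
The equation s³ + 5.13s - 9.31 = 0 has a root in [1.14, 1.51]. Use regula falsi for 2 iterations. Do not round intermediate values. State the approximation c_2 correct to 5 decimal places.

1.34201

False-position update: c = (a·f(b) − b·f(a))/(f(b) − f(a)); replace the endpoint whose sign matches f(c).
f(1.140000) = -1.980256, f(1.510000) = 1.879251
step 1: c = 1.329842, f(c) = -0.136117 < 0 → new bracket [1.329842, 1.510000]
step 2: c = 1.342009, f(c) = -0.008548 < 0 → new bracket [1.342009, 1.510000]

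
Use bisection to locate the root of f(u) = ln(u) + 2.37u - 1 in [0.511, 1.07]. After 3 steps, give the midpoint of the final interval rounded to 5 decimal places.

0.61581

f(0.511000) = -0.460316, f(1.070000) = 1.603559 (opposite signs)
step 1: m = 0.790500, f(m) = 0.638395 > 0 → root in [0.511000, 0.790500]
step 2: m = 0.650750, f(m) = 0.112648 > 0 → root in [0.511000, 0.650750]
step 3: m = 0.580875, f(m) = -0.166546 < 0 → root in [0.580875, 0.650750]
Midpoint of [0.580875, 0.650750] = 0.615812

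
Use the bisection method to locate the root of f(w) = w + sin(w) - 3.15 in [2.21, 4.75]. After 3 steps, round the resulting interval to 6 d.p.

f(2.210000) = -0.137429, f(4.750000) = 0.600707 (opposite signs)
step 1: m = 3.480000, f(m) = -0.001985 < 0 → root in [3.480000, 4.750000]
step 2: m = 4.115000, f(m) = 0.138193 > 0 → root in [3.480000, 4.115000]
step 3: m = 3.797500, f(m) = 0.037621 > 0 → root in [3.480000, 3.797500]

[3.480000, 3.797500]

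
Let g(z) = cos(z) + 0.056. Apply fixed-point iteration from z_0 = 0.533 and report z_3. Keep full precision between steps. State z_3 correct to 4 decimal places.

z_1 = g(0.533000) = 0.917287
z_2 = g(0.917287) = 0.663977
z_3 = g(0.663977) = 0.843548

0.8435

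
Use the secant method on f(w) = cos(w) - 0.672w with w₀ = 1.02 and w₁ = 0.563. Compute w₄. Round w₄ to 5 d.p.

f(w_0) = -0.162074, f(w_1) = 0.467322
w_2 = 0.563000 - (0.467322)·(0.563000 - 1.020000)/(0.467322 - (-0.162074)) = 0.902319; f(w_2) = 0.013433
w_3 = 0.902319 - (0.013433)·(0.902319 - 0.563000)/(0.013433 - (0.467322)) = 0.912362; f(w_3) = -0.001227
w_4 = 0.912362 - (-0.001227)·(0.912362 - 0.902319)/(-0.001227 - (0.013433)) = 0.911521; f(w_4) = 0.000002

0.91152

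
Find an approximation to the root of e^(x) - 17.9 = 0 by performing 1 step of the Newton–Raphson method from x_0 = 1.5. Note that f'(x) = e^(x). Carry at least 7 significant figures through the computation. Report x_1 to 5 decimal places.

4.49403

x_0 = 1.500000: f = -13.418311, f' = 4.481689 → x_1 = 1.500000 - (-13.418311)/(4.481689) = 4.494030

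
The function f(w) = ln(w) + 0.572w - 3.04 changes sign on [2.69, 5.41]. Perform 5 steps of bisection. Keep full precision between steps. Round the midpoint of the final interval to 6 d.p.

f(2.690000) = -0.511779, f(5.410000) = 1.742769 (opposite signs)
step 1: m = 4.050000, f(m) = 0.675317 > 0 → root in [2.690000, 4.050000]
step 2: m = 3.370000, f(m) = 0.102553 > 0 → root in [2.690000, 3.370000]
step 3: m = 3.030000, f(m) = -0.198277 < 0 → root in [3.030000, 3.370000]
step 4: m = 3.200000, f(m) = -0.046449 < 0 → root in [3.200000, 3.370000]
step 5: m = 3.285000, f(m) = 0.028387 > 0 → root in [3.200000, 3.285000]
Midpoint of [3.200000, 3.285000] = 3.242500

3.242500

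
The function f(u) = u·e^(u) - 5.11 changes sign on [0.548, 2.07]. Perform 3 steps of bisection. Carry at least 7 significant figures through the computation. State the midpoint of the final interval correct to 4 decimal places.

1.4041

f(0.548000) = -4.162075, f(2.070000) = 11.294384 (opposite signs)
step 1: m = 1.309000, f(m) = -0.263468 < 0 → root in [1.309000, 2.070000]
step 2: m = 1.689500, f(m) = 4.041636 > 0 → root in [1.309000, 1.689500]
step 3: m = 1.499250, f(m) = 1.604135 > 0 → root in [1.309000, 1.499250]
Midpoint of [1.309000, 1.499250] = 1.404125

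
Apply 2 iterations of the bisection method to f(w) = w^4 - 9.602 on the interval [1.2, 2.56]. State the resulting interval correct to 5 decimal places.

f(1.200000) = -7.528400, f(2.560000) = 33.347673 (opposite signs)
step 1: m = 1.880000, f(m) = 2.889983 > 0 → root in [1.200000, 1.880000]
step 2: m = 1.540000, f(m) = -3.977513 < 0 → root in [1.540000, 1.880000]

[1.54000, 1.88000]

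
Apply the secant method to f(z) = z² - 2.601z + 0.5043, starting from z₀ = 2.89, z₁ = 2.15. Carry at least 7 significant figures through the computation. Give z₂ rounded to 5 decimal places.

Secant update: z_(k+1) = z_k − f(z_k)·(z_k − z_(k-1))/(f(z_k) − f(z_(k-1))).
f(z_0) = 1.339510, f(z_1) = -0.465350
z_2 = 2.150000 - (-0.465350)·(2.150000 - 2.890000)/(-0.465350 - (1.339510)) = 2.340795; f(z_2) = -0.104786

2.34080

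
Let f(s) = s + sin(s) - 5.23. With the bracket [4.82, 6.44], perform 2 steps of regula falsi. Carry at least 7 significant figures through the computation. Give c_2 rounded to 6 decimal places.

5.737635

False-position update: c = (a·f(b) − b·f(a))/(f(b) − f(a)); replace the endpoint whose sign matches f(c).
f(4.820000) = -1.404216, f(6.440000) = 1.366173
step 1: c = 5.641123, f(c) = -0.187726 < 0 → new bracket [5.641123, 6.440000]
step 2: c = 5.737635, f(c) = -0.011254 < 0 → new bracket [5.737635, 6.440000]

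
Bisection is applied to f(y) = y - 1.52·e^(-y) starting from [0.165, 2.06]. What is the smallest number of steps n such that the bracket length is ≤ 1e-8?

28

Initial width b − a = 2.06 − 0.165 = 1.895000.
After n steps the width is (b−a)/2^n; need (b−a)/2^n ≤ 1e-8.
So n ≥ log₂(1.895000/1e-8) = log₂(189500000.0000) ≈ 27.4976.
Hence n = 28.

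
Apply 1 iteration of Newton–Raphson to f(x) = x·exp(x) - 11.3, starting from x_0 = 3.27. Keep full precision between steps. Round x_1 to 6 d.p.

2.604771

Newton update: x ← x − f(x)/f'(x).
f'(x) = (x + 1)·exp(x)
x_0 = 3.270000: f = 74.738080, f' = 112.349419 → x_1 = 3.270000 - (74.738080)/(112.349419) = 2.604771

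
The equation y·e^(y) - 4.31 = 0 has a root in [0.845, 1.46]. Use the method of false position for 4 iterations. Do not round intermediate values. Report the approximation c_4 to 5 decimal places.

f(0.845000) = -2.342859, f(1.460000) = 1.976701
step 1: c = 1.178566, f(c) = -0.480002 < 0 → new bracket [1.178566, 1.460000]
step 2: c = 1.233554, f(c) = -0.074704 < 0 → new bracket [1.233554, 1.460000]
step 3: c = 1.241800, f(c) = -0.011087 < 0 → new bracket [1.241800, 1.460000]
step 4: c = 1.243017, f(c) = -0.001634 < 0 → new bracket [1.243017, 1.460000]

1.24302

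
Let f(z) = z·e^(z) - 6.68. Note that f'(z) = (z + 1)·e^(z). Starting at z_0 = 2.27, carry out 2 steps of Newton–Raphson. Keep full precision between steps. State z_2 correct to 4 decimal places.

Newton update: z ← z − f(z)/f'(z).
z_0 = 2.270000: f = 15.292240, f' = 31.651641 → z_1 = 2.270000 - (15.292240)/(31.651641) = 1.786858
z_1 = 1.786858: f = 3.988726, f' = 16.639388 → z_2 = 1.786858 - (3.988726)/(16.639388) = 1.547142

1.5471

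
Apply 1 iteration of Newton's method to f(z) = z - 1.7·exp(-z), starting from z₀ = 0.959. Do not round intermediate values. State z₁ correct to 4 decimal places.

f'(z) = 1 + 1.7·exp(-z)
z_0 = 0.959000: f = 0.307431, f' = 1.651569 → z_1 = 0.959000 - (0.307431)/(1.651569) = 0.772855

0.7729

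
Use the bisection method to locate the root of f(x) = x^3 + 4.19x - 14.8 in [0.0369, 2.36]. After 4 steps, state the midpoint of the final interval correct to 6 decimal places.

f(0.036900) = -14.645339, f(2.360000) = 8.232656 (opposite signs)
step 1: m = 1.198450, f(m) = -8.057182 < 0 → root in [1.198450, 2.360000]
step 2: m = 1.779225, f(m) = -1.712659 < 0 → root in [1.779225, 2.360000]
step 3: m = 2.069612, f(m) = 2.736439 > 0 → root in [1.779225, 2.069612]
step 4: m = 1.924419, f(m) = 0.390183 > 0 → root in [1.779225, 1.924419]
Midpoint of [1.779225, 1.924419] = 1.851822

1.851822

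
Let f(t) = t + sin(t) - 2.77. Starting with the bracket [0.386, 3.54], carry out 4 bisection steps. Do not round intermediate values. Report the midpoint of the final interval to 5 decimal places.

f(0.386000) = -2.007514, f(3.540000) = 0.382049 (opposite signs)
step 1: m = 1.963000, f(m) = 0.117069 > 0 → root in [0.386000, 1.963000]
step 2: m = 1.174500, f(m) = -0.673003 < 0 → root in [1.174500, 1.963000]
step 3: m = 1.568750, f(m) = -0.201252 < 0 → root in [1.568750, 1.963000]
step 4: m = 1.765875, f(m) = -0.023093 < 0 → root in [1.765875, 1.963000]
Midpoint of [1.765875, 1.963000] = 1.864438

1.86444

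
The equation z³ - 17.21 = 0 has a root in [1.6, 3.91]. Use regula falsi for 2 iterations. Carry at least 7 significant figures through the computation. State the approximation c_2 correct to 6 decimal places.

f(1.600000) = -13.114000, f(3.910000) = 42.566471
step 1: c = 2.144057, f(c) = -7.353814 < 0 → new bracket [2.144057, 3.910000]
step 2: c = 2.404200, f(c) = -3.313298 < 0 → new bracket [2.404200, 3.910000]

2.404200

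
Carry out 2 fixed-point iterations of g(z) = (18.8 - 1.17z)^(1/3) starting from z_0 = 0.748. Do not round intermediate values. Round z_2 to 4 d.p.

2.5060

z_1 = g(0.748000) = 2.617089
z_2 = g(2.617089) = 2.506013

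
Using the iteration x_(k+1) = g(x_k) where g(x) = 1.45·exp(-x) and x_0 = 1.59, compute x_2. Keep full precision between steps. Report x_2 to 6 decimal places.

1.078824

x_1 = g(1.590000) = 0.295692
x_2 = g(0.295692) = 1.078824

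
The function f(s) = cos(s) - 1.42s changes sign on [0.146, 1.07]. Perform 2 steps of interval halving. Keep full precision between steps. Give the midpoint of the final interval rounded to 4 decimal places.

0.4925

f(0.146000) = 0.782041, f(1.070000) = -1.039276 (opposite signs)
step 1: m = 0.608000, f(m) = -0.042568 < 0 → root in [0.146000, 0.608000]
step 2: m = 0.377000, f(m) = 0.394433 > 0 → root in [0.377000, 0.608000]
Midpoint of [0.377000, 0.608000] = 0.492500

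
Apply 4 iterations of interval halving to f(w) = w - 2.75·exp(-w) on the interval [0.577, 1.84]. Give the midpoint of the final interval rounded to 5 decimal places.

1.01116

f(0.577000) = -0.967347, f(1.840000) = 1.403252 (opposite signs)
step 1: m = 1.208500, f(m) = 0.387226 > 0 → root in [0.577000, 1.208500]
step 2: m = 0.892750, f(m) = -0.233452 < 0 → root in [0.892750, 1.208500]
step 3: m = 1.050625, f(m) = 0.088897 > 0 → root in [0.892750, 1.050625]
step 4: m = 0.971687, f(m) = -0.069033 < 0 → root in [0.971687, 1.050625]
Midpoint of [0.971687, 1.050625] = 1.011156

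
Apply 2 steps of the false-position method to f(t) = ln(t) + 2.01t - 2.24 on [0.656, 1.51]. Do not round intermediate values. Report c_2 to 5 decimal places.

1.07955

False-position update: c = (a·f(b) − b·f(a))/(f(b) − f(a)); replace the endpoint whose sign matches f(c).
f(0.656000) = -1.343034, f(1.510000) = 1.207210
step 1: c = 1.105742, f(c) = 0.083058 > 0 → new bracket [0.656000, 1.105742]
step 2: c = 1.079548, f(c) = 0.006435 > 0 → new bracket [0.656000, 1.079548]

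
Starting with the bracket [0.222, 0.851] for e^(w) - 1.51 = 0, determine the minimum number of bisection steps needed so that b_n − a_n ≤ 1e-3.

10

Initial width b − a = 0.851 − 0.222 = 0.629000.
After n steps the width is (b−a)/2^n; need (b−a)/2^n ≤ 1e-3.
So n ≥ log₂(0.629000/1e-3) = log₂(629.0000) ≈ 9.2969.
Hence n = 10.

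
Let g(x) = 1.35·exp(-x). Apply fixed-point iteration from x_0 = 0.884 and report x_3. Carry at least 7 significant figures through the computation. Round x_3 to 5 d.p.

x_1 = g(0.884000) = 0.557722
x_2 = g(0.557722) = 0.772891
x_3 = g(0.772891) = 0.623263

0.62326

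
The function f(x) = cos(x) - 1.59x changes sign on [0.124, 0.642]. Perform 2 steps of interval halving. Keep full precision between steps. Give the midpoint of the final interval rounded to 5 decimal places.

0.57725

f(0.124000) = 0.795162, f(0.642000) = -0.219880 (opposite signs)
step 1: m = 0.383000, f(m) = 0.318578 > 0 → root in [0.383000, 0.642000]
step 2: m = 0.512500, f(m) = 0.056646 > 0 → root in [0.512500, 0.642000]
Midpoint of [0.512500, 0.642000] = 0.577250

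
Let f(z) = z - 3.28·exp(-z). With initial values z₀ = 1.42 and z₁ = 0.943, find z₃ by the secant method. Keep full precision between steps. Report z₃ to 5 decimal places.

f(z_0) = 0.627178, f(z_1) = -0.334421
z_2 = 0.943000 - (-0.334421)·(0.943000 - 1.420000)/(-0.334421 - (0.627178)) = 1.108889; f(z_2) = 0.026734
z_3 = 1.108889 - (0.026734)·(1.108889 - 0.943000)/(0.026734 - (-0.334421)) = 1.096609; f(z_3) = 0.001084

1.09661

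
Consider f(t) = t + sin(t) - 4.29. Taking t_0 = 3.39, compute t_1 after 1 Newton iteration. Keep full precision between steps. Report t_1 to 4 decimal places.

f'(t) = 1 + cos(t)
t_0 = 3.390000: f = -1.145861, f' = 0.030695 → t_1 = 3.390000 - (-1.145861)/(0.030695) = 40.720796

40.7208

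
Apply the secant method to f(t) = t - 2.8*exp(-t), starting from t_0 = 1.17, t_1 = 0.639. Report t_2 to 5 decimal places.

f(t_0) = 0.300973, f(t_1) = -0.838896
t_2 = 0.639000 - (-0.838896)·(0.639000 - 1.170000)/(-0.838896 - (0.300973)) = 1.029794; f(t_2) = 0.029969

1.02979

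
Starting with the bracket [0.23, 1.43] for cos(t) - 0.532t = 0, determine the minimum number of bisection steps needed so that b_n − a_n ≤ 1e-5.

Initial width b − a = 1.43 − 0.23 = 1.200000.
After n steps the width is (b−a)/2^n; need (b−a)/2^n ≤ 1e-5.
So n ≥ log₂(1.200000/1e-5) = log₂(120000.0000) ≈ 16.8727.
Hence n = 17.

17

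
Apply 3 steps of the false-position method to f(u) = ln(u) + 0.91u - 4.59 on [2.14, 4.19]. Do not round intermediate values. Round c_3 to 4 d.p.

3.6280

f(2.140000) = -1.881794, f(4.190000) = 0.655601
step 1: c = 3.660330, f(c) = 0.038454 > 0 → new bracket [2.140000, 3.660330]
step 2: c = 3.629885, f(c) = 0.002396 > 0 → new bracket [2.140000, 3.629885]
step 3: c = 3.627990, f(c) = 0.000150 > 0 → new bracket [2.140000, 3.627990]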